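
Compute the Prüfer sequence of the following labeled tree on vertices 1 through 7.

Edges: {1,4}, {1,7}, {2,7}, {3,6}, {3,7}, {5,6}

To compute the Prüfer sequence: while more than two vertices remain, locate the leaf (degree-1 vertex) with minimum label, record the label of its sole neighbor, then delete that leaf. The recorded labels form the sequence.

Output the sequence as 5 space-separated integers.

Step 1: leaves = {2,4,5}. Remove smallest leaf 2, emit neighbor 7.
Step 2: leaves = {4,5}. Remove smallest leaf 4, emit neighbor 1.
Step 3: leaves = {1,5}. Remove smallest leaf 1, emit neighbor 7.
Step 4: leaves = {5,7}. Remove smallest leaf 5, emit neighbor 6.
Step 5: leaves = {6,7}. Remove smallest leaf 6, emit neighbor 3.
Done: 2 vertices remain (3, 7). Sequence = [7 1 7 6 3]

Answer: 7 1 7 6 3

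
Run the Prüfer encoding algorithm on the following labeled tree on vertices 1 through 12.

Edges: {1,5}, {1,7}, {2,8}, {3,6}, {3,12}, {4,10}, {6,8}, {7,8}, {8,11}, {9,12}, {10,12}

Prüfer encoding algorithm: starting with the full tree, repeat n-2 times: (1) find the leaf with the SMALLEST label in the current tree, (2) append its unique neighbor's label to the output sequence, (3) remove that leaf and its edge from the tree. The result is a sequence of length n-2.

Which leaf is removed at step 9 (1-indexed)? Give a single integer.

Answer: 8

Derivation:
Step 1: current leaves = {2,4,5,9,11}. Remove leaf 2 (neighbor: 8).
Step 2: current leaves = {4,5,9,11}. Remove leaf 4 (neighbor: 10).
Step 3: current leaves = {5,9,10,11}. Remove leaf 5 (neighbor: 1).
Step 4: current leaves = {1,9,10,11}. Remove leaf 1 (neighbor: 7).
Step 5: current leaves = {7,9,10,11}. Remove leaf 7 (neighbor: 8).
Step 6: current leaves = {9,10,11}. Remove leaf 9 (neighbor: 12).
Step 7: current leaves = {10,11}. Remove leaf 10 (neighbor: 12).
Step 8: current leaves = {11,12}. Remove leaf 11 (neighbor: 8).
Step 9: current leaves = {8,12}. Remove leaf 8 (neighbor: 6).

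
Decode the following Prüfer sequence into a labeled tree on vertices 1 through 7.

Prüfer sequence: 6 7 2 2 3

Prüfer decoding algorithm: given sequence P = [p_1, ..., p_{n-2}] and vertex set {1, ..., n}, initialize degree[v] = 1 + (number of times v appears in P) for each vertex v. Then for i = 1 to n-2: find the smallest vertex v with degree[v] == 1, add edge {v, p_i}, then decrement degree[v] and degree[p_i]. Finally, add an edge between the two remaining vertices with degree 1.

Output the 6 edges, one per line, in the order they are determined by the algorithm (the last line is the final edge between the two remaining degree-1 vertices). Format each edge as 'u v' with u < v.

Answer: 1 6
4 7
2 5
2 6
2 3
3 7

Derivation:
Initial degrees: {1:1, 2:3, 3:2, 4:1, 5:1, 6:2, 7:2}
Step 1: smallest deg-1 vertex = 1, p_1 = 6. Add edge {1,6}. Now deg[1]=0, deg[6]=1.
Step 2: smallest deg-1 vertex = 4, p_2 = 7. Add edge {4,7}. Now deg[4]=0, deg[7]=1.
Step 3: smallest deg-1 vertex = 5, p_3 = 2. Add edge {2,5}. Now deg[5]=0, deg[2]=2.
Step 4: smallest deg-1 vertex = 6, p_4 = 2. Add edge {2,6}. Now deg[6]=0, deg[2]=1.
Step 5: smallest deg-1 vertex = 2, p_5 = 3. Add edge {2,3}. Now deg[2]=0, deg[3]=1.
Final: two remaining deg-1 vertices are 3, 7. Add edge {3,7}.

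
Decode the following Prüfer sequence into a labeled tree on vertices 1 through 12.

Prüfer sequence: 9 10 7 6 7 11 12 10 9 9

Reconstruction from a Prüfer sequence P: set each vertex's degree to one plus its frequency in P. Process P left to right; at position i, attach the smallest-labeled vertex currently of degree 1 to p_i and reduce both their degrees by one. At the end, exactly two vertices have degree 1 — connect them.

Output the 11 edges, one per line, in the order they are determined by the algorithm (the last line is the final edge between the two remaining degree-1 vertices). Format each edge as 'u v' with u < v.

Answer: 1 9
2 10
3 7
4 6
5 7
6 11
7 12
8 10
9 10
9 11
9 12

Derivation:
Initial degrees: {1:1, 2:1, 3:1, 4:1, 5:1, 6:2, 7:3, 8:1, 9:4, 10:3, 11:2, 12:2}
Step 1: smallest deg-1 vertex = 1, p_1 = 9. Add edge {1,9}. Now deg[1]=0, deg[9]=3.
Step 2: smallest deg-1 vertex = 2, p_2 = 10. Add edge {2,10}. Now deg[2]=0, deg[10]=2.
Step 3: smallest deg-1 vertex = 3, p_3 = 7. Add edge {3,7}. Now deg[3]=0, deg[7]=2.
Step 4: smallest deg-1 vertex = 4, p_4 = 6. Add edge {4,6}. Now deg[4]=0, deg[6]=1.
Step 5: smallest deg-1 vertex = 5, p_5 = 7. Add edge {5,7}. Now deg[5]=0, deg[7]=1.
Step 6: smallest deg-1 vertex = 6, p_6 = 11. Add edge {6,11}. Now deg[6]=0, deg[11]=1.
Step 7: smallest deg-1 vertex = 7, p_7 = 12. Add edge {7,12}. Now deg[7]=0, deg[12]=1.
Step 8: smallest deg-1 vertex = 8, p_8 = 10. Add edge {8,10}. Now deg[8]=0, deg[10]=1.
Step 9: smallest deg-1 vertex = 10, p_9 = 9. Add edge {9,10}. Now deg[10]=0, deg[9]=2.
Step 10: smallest deg-1 vertex = 11, p_10 = 9. Add edge {9,11}. Now deg[11]=0, deg[9]=1.
Final: two remaining deg-1 vertices are 9, 12. Add edge {9,12}.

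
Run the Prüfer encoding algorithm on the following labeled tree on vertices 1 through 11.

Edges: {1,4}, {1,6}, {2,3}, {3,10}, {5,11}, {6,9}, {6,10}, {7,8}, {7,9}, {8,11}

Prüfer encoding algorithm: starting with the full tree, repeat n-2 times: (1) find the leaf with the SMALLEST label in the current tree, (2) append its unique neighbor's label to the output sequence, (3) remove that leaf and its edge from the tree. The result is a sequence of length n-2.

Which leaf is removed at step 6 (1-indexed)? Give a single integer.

Step 1: current leaves = {2,4,5}. Remove leaf 2 (neighbor: 3).
Step 2: current leaves = {3,4,5}. Remove leaf 3 (neighbor: 10).
Step 3: current leaves = {4,5,10}. Remove leaf 4 (neighbor: 1).
Step 4: current leaves = {1,5,10}. Remove leaf 1 (neighbor: 6).
Step 5: current leaves = {5,10}. Remove leaf 5 (neighbor: 11).
Step 6: current leaves = {10,11}. Remove leaf 10 (neighbor: 6).

Answer: 10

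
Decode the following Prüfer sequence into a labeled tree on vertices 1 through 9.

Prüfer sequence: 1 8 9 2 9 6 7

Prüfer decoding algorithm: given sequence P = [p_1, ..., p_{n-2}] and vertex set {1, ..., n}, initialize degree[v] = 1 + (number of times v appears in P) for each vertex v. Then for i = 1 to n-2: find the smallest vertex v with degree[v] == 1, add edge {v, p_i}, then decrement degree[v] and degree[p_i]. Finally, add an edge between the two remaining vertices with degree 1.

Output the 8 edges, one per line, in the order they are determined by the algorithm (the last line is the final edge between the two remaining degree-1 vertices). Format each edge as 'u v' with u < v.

Answer: 1 3
1 8
4 9
2 5
2 9
6 8
6 7
7 9

Derivation:
Initial degrees: {1:2, 2:2, 3:1, 4:1, 5:1, 6:2, 7:2, 8:2, 9:3}
Step 1: smallest deg-1 vertex = 3, p_1 = 1. Add edge {1,3}. Now deg[3]=0, deg[1]=1.
Step 2: smallest deg-1 vertex = 1, p_2 = 8. Add edge {1,8}. Now deg[1]=0, deg[8]=1.
Step 3: smallest deg-1 vertex = 4, p_3 = 9. Add edge {4,9}. Now deg[4]=0, deg[9]=2.
Step 4: smallest deg-1 vertex = 5, p_4 = 2. Add edge {2,5}. Now deg[5]=0, deg[2]=1.
Step 5: smallest deg-1 vertex = 2, p_5 = 9. Add edge {2,9}. Now deg[2]=0, deg[9]=1.
Step 6: smallest deg-1 vertex = 8, p_6 = 6. Add edge {6,8}. Now deg[8]=0, deg[6]=1.
Step 7: smallest deg-1 vertex = 6, p_7 = 7. Add edge {6,7}. Now deg[6]=0, deg[7]=1.
Final: two remaining deg-1 vertices are 7, 9. Add edge {7,9}.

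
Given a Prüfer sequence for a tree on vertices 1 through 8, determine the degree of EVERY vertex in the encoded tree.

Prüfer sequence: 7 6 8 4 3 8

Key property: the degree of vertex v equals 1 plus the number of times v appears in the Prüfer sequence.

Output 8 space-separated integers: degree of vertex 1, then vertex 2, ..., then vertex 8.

p_1 = 7: count[7] becomes 1
p_2 = 6: count[6] becomes 1
p_3 = 8: count[8] becomes 1
p_4 = 4: count[4] becomes 1
p_5 = 3: count[3] becomes 1
p_6 = 8: count[8] becomes 2
Degrees (1 + count): deg[1]=1+0=1, deg[2]=1+0=1, deg[3]=1+1=2, deg[4]=1+1=2, deg[5]=1+0=1, deg[6]=1+1=2, deg[7]=1+1=2, deg[8]=1+2=3

Answer: 1 1 2 2 1 2 2 3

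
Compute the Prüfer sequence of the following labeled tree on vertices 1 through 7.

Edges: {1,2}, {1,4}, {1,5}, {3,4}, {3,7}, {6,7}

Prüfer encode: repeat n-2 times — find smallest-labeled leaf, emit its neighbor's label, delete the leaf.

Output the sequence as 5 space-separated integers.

Step 1: leaves = {2,5,6}. Remove smallest leaf 2, emit neighbor 1.
Step 2: leaves = {5,6}. Remove smallest leaf 5, emit neighbor 1.
Step 3: leaves = {1,6}. Remove smallest leaf 1, emit neighbor 4.
Step 4: leaves = {4,6}. Remove smallest leaf 4, emit neighbor 3.
Step 5: leaves = {3,6}. Remove smallest leaf 3, emit neighbor 7.
Done: 2 vertices remain (6, 7). Sequence = [1 1 4 3 7]

Answer: 1 1 4 3 7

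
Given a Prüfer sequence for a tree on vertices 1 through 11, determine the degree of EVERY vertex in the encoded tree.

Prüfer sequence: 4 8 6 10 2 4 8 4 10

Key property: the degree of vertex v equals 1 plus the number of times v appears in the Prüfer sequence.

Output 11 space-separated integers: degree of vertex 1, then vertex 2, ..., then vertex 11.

Answer: 1 2 1 4 1 2 1 3 1 3 1

Derivation:
p_1 = 4: count[4] becomes 1
p_2 = 8: count[8] becomes 1
p_3 = 6: count[6] becomes 1
p_4 = 10: count[10] becomes 1
p_5 = 2: count[2] becomes 1
p_6 = 4: count[4] becomes 2
p_7 = 8: count[8] becomes 2
p_8 = 4: count[4] becomes 3
p_9 = 10: count[10] becomes 2
Degrees (1 + count): deg[1]=1+0=1, deg[2]=1+1=2, deg[3]=1+0=1, deg[4]=1+3=4, deg[5]=1+0=1, deg[6]=1+1=2, deg[7]=1+0=1, deg[8]=1+2=3, deg[9]=1+0=1, deg[10]=1+2=3, deg[11]=1+0=1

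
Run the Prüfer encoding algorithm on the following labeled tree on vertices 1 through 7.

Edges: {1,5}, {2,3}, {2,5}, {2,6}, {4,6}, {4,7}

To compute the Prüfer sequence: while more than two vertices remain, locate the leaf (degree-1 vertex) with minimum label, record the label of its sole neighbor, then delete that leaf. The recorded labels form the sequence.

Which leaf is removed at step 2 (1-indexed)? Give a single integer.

Step 1: current leaves = {1,3,7}. Remove leaf 1 (neighbor: 5).
Step 2: current leaves = {3,5,7}. Remove leaf 3 (neighbor: 2).

Answer: 3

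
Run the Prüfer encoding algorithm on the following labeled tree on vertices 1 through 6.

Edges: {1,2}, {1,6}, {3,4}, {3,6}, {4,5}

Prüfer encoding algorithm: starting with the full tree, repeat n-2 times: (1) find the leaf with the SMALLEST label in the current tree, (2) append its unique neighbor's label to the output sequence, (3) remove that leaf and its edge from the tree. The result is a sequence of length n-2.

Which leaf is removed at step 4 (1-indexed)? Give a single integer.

Step 1: current leaves = {2,5}. Remove leaf 2 (neighbor: 1).
Step 2: current leaves = {1,5}. Remove leaf 1 (neighbor: 6).
Step 3: current leaves = {5,6}. Remove leaf 5 (neighbor: 4).
Step 4: current leaves = {4,6}. Remove leaf 4 (neighbor: 3).

Answer: 4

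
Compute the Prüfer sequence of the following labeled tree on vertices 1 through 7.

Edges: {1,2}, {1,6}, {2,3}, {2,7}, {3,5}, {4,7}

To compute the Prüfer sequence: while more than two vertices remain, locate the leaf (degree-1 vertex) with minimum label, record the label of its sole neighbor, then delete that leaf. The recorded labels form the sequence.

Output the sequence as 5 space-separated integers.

Answer: 7 3 2 1 2

Derivation:
Step 1: leaves = {4,5,6}. Remove smallest leaf 4, emit neighbor 7.
Step 2: leaves = {5,6,7}. Remove smallest leaf 5, emit neighbor 3.
Step 3: leaves = {3,6,7}. Remove smallest leaf 3, emit neighbor 2.
Step 4: leaves = {6,7}. Remove smallest leaf 6, emit neighbor 1.
Step 5: leaves = {1,7}. Remove smallest leaf 1, emit neighbor 2.
Done: 2 vertices remain (2, 7). Sequence = [7 3 2 1 2]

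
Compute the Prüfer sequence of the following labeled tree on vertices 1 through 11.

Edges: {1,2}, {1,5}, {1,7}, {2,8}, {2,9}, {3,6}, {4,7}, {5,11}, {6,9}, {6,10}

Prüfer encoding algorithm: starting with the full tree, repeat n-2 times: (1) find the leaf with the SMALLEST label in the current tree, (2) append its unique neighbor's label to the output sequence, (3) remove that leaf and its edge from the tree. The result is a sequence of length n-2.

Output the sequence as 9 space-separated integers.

Answer: 6 7 1 2 6 9 2 1 5

Derivation:
Step 1: leaves = {3,4,8,10,11}. Remove smallest leaf 3, emit neighbor 6.
Step 2: leaves = {4,8,10,11}. Remove smallest leaf 4, emit neighbor 7.
Step 3: leaves = {7,8,10,11}. Remove smallest leaf 7, emit neighbor 1.
Step 4: leaves = {8,10,11}. Remove smallest leaf 8, emit neighbor 2.
Step 5: leaves = {10,11}. Remove smallest leaf 10, emit neighbor 6.
Step 6: leaves = {6,11}. Remove smallest leaf 6, emit neighbor 9.
Step 7: leaves = {9,11}. Remove smallest leaf 9, emit neighbor 2.
Step 8: leaves = {2,11}. Remove smallest leaf 2, emit neighbor 1.
Step 9: leaves = {1,11}. Remove smallest leaf 1, emit neighbor 5.
Done: 2 vertices remain (5, 11). Sequence = [6 7 1 2 6 9 2 1 5]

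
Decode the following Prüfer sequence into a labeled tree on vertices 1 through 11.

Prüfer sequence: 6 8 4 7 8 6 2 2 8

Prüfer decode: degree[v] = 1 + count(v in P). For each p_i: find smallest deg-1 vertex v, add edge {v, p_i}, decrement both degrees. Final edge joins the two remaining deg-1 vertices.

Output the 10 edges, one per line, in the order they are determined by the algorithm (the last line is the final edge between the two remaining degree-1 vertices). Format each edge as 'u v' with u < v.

Initial degrees: {1:1, 2:3, 3:1, 4:2, 5:1, 6:3, 7:2, 8:4, 9:1, 10:1, 11:1}
Step 1: smallest deg-1 vertex = 1, p_1 = 6. Add edge {1,6}. Now deg[1]=0, deg[6]=2.
Step 2: smallest deg-1 vertex = 3, p_2 = 8. Add edge {3,8}. Now deg[3]=0, deg[8]=3.
Step 3: smallest deg-1 vertex = 5, p_3 = 4. Add edge {4,5}. Now deg[5]=0, deg[4]=1.
Step 4: smallest deg-1 vertex = 4, p_4 = 7. Add edge {4,7}. Now deg[4]=0, deg[7]=1.
Step 5: smallest deg-1 vertex = 7, p_5 = 8. Add edge {7,8}. Now deg[7]=0, deg[8]=2.
Step 6: smallest deg-1 vertex = 9, p_6 = 6. Add edge {6,9}. Now deg[9]=0, deg[6]=1.
Step 7: smallest deg-1 vertex = 6, p_7 = 2. Add edge {2,6}. Now deg[6]=0, deg[2]=2.
Step 8: smallest deg-1 vertex = 10, p_8 = 2. Add edge {2,10}. Now deg[10]=0, deg[2]=1.
Step 9: smallest deg-1 vertex = 2, p_9 = 8. Add edge {2,8}. Now deg[2]=0, deg[8]=1.
Final: two remaining deg-1 vertices are 8, 11. Add edge {8,11}.

Answer: 1 6
3 8
4 5
4 7
7 8
6 9
2 6
2 10
2 8
8 11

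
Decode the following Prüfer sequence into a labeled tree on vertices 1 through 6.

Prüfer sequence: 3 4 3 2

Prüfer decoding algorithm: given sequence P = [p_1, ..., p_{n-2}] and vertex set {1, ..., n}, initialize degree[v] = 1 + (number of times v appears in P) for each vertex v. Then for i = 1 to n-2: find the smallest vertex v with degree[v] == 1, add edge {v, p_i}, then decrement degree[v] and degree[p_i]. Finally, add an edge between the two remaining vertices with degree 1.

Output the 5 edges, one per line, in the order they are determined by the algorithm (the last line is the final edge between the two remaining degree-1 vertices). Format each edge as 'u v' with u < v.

Initial degrees: {1:1, 2:2, 3:3, 4:2, 5:1, 6:1}
Step 1: smallest deg-1 vertex = 1, p_1 = 3. Add edge {1,3}. Now deg[1]=0, deg[3]=2.
Step 2: smallest deg-1 vertex = 5, p_2 = 4. Add edge {4,5}. Now deg[5]=0, deg[4]=1.
Step 3: smallest deg-1 vertex = 4, p_3 = 3. Add edge {3,4}. Now deg[4]=0, deg[3]=1.
Step 4: smallest deg-1 vertex = 3, p_4 = 2. Add edge {2,3}. Now deg[3]=0, deg[2]=1.
Final: two remaining deg-1 vertices are 2, 6. Add edge {2,6}.

Answer: 1 3
4 5
3 4
2 3
2 6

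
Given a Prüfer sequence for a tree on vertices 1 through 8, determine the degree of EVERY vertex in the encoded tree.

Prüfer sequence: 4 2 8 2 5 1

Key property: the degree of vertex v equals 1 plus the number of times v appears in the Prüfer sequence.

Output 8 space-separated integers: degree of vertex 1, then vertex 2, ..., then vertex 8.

p_1 = 4: count[4] becomes 1
p_2 = 2: count[2] becomes 1
p_3 = 8: count[8] becomes 1
p_4 = 2: count[2] becomes 2
p_5 = 5: count[5] becomes 1
p_6 = 1: count[1] becomes 1
Degrees (1 + count): deg[1]=1+1=2, deg[2]=1+2=3, deg[3]=1+0=1, deg[4]=1+1=2, deg[5]=1+1=2, deg[6]=1+0=1, deg[7]=1+0=1, deg[8]=1+1=2

Answer: 2 3 1 2 2 1 1 2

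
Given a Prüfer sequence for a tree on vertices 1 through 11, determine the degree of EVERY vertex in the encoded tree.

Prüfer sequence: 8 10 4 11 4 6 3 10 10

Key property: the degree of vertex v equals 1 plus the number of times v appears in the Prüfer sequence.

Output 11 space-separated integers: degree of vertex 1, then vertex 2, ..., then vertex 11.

p_1 = 8: count[8] becomes 1
p_2 = 10: count[10] becomes 1
p_3 = 4: count[4] becomes 1
p_4 = 11: count[11] becomes 1
p_5 = 4: count[4] becomes 2
p_6 = 6: count[6] becomes 1
p_7 = 3: count[3] becomes 1
p_8 = 10: count[10] becomes 2
p_9 = 10: count[10] becomes 3
Degrees (1 + count): deg[1]=1+0=1, deg[2]=1+0=1, deg[3]=1+1=2, deg[4]=1+2=3, deg[5]=1+0=1, deg[6]=1+1=2, deg[7]=1+0=1, deg[8]=1+1=2, deg[9]=1+0=1, deg[10]=1+3=4, deg[11]=1+1=2

Answer: 1 1 2 3 1 2 1 2 1 4 2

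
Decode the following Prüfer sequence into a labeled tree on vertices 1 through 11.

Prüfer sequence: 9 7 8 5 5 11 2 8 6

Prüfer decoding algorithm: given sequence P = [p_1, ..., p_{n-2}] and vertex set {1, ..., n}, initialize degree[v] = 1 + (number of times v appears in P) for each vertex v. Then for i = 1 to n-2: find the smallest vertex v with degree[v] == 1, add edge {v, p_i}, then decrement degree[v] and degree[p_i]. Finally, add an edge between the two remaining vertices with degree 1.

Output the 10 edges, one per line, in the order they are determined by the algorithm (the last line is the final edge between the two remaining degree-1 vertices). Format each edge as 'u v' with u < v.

Initial degrees: {1:1, 2:2, 3:1, 4:1, 5:3, 6:2, 7:2, 8:3, 9:2, 10:1, 11:2}
Step 1: smallest deg-1 vertex = 1, p_1 = 9. Add edge {1,9}. Now deg[1]=0, deg[9]=1.
Step 2: smallest deg-1 vertex = 3, p_2 = 7. Add edge {3,7}. Now deg[3]=0, deg[7]=1.
Step 3: smallest deg-1 vertex = 4, p_3 = 8. Add edge {4,8}. Now deg[4]=0, deg[8]=2.
Step 4: smallest deg-1 vertex = 7, p_4 = 5. Add edge {5,7}. Now deg[7]=0, deg[5]=2.
Step 5: smallest deg-1 vertex = 9, p_5 = 5. Add edge {5,9}. Now deg[9]=0, deg[5]=1.
Step 6: smallest deg-1 vertex = 5, p_6 = 11. Add edge {5,11}. Now deg[5]=0, deg[11]=1.
Step 7: smallest deg-1 vertex = 10, p_7 = 2. Add edge {2,10}. Now deg[10]=0, deg[2]=1.
Step 8: smallest deg-1 vertex = 2, p_8 = 8. Add edge {2,8}. Now deg[2]=0, deg[8]=1.
Step 9: smallest deg-1 vertex = 8, p_9 = 6. Add edge {6,8}. Now deg[8]=0, deg[6]=1.
Final: two remaining deg-1 vertices are 6, 11. Add edge {6,11}.

Answer: 1 9
3 7
4 8
5 7
5 9
5 11
2 10
2 8
6 8
6 11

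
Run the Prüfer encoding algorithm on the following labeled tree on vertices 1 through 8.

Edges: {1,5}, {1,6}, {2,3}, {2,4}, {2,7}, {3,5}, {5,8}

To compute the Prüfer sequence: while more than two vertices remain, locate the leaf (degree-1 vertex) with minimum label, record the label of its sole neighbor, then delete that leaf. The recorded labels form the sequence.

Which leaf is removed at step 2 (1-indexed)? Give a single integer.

Answer: 6

Derivation:
Step 1: current leaves = {4,6,7,8}. Remove leaf 4 (neighbor: 2).
Step 2: current leaves = {6,7,8}. Remove leaf 6 (neighbor: 1).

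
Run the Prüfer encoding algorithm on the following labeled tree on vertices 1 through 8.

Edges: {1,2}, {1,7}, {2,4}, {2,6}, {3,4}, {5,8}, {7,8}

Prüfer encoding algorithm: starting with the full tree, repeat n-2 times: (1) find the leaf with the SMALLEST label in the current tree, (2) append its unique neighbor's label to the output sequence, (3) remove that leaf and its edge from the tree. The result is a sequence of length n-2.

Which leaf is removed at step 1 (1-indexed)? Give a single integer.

Step 1: current leaves = {3,5,6}. Remove leaf 3 (neighbor: 4).

Answer: 3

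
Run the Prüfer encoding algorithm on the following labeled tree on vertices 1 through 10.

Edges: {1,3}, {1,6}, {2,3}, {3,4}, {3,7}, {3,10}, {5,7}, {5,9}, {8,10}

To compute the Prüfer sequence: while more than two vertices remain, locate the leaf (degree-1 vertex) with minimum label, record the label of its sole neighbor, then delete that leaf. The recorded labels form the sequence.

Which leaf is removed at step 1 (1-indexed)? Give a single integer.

Answer: 2

Derivation:
Step 1: current leaves = {2,4,6,8,9}. Remove leaf 2 (neighbor: 3).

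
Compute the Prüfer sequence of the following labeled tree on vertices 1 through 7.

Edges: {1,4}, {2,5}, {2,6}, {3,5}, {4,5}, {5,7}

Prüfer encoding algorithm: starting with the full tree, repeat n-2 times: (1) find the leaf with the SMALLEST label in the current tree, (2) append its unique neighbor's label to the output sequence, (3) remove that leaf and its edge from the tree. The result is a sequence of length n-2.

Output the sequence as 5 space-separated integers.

Step 1: leaves = {1,3,6,7}. Remove smallest leaf 1, emit neighbor 4.
Step 2: leaves = {3,4,6,7}. Remove smallest leaf 3, emit neighbor 5.
Step 3: leaves = {4,6,7}. Remove smallest leaf 4, emit neighbor 5.
Step 4: leaves = {6,7}. Remove smallest leaf 6, emit neighbor 2.
Step 5: leaves = {2,7}. Remove smallest leaf 2, emit neighbor 5.
Done: 2 vertices remain (5, 7). Sequence = [4 5 5 2 5]

Answer: 4 5 5 2 5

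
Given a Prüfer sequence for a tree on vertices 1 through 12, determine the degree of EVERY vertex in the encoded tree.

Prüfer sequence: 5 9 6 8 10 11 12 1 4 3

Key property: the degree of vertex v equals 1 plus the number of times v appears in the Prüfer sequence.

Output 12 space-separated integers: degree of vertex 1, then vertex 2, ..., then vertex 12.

p_1 = 5: count[5] becomes 1
p_2 = 9: count[9] becomes 1
p_3 = 6: count[6] becomes 1
p_4 = 8: count[8] becomes 1
p_5 = 10: count[10] becomes 1
p_6 = 11: count[11] becomes 1
p_7 = 12: count[12] becomes 1
p_8 = 1: count[1] becomes 1
p_9 = 4: count[4] becomes 1
p_10 = 3: count[3] becomes 1
Degrees (1 + count): deg[1]=1+1=2, deg[2]=1+0=1, deg[3]=1+1=2, deg[4]=1+1=2, deg[5]=1+1=2, deg[6]=1+1=2, deg[7]=1+0=1, deg[8]=1+1=2, deg[9]=1+1=2, deg[10]=1+1=2, deg[11]=1+1=2, deg[12]=1+1=2

Answer: 2 1 2 2 2 2 1 2 2 2 2 2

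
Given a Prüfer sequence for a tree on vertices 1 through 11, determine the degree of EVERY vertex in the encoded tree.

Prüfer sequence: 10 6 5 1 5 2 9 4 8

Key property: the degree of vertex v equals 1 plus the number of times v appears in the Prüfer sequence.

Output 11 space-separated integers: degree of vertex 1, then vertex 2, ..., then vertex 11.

Answer: 2 2 1 2 3 2 1 2 2 2 1

Derivation:
p_1 = 10: count[10] becomes 1
p_2 = 6: count[6] becomes 1
p_3 = 5: count[5] becomes 1
p_4 = 1: count[1] becomes 1
p_5 = 5: count[5] becomes 2
p_6 = 2: count[2] becomes 1
p_7 = 9: count[9] becomes 1
p_8 = 4: count[4] becomes 1
p_9 = 8: count[8] becomes 1
Degrees (1 + count): deg[1]=1+1=2, deg[2]=1+1=2, deg[3]=1+0=1, deg[4]=1+1=2, deg[5]=1+2=3, deg[6]=1+1=2, deg[7]=1+0=1, deg[8]=1+1=2, deg[9]=1+1=2, deg[10]=1+1=2, deg[11]=1+0=1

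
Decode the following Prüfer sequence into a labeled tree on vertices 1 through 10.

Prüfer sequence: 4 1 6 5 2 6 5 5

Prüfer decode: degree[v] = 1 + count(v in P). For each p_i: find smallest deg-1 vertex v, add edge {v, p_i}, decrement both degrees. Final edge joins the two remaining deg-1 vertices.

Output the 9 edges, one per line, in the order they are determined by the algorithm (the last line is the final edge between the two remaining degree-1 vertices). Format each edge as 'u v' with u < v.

Answer: 3 4
1 4
1 6
5 7
2 8
2 6
5 6
5 9
5 10

Derivation:
Initial degrees: {1:2, 2:2, 3:1, 4:2, 5:4, 6:3, 7:1, 8:1, 9:1, 10:1}
Step 1: smallest deg-1 vertex = 3, p_1 = 4. Add edge {3,4}. Now deg[3]=0, deg[4]=1.
Step 2: smallest deg-1 vertex = 4, p_2 = 1. Add edge {1,4}. Now deg[4]=0, deg[1]=1.
Step 3: smallest deg-1 vertex = 1, p_3 = 6. Add edge {1,6}. Now deg[1]=0, deg[6]=2.
Step 4: smallest deg-1 vertex = 7, p_4 = 5. Add edge {5,7}. Now deg[7]=0, deg[5]=3.
Step 5: smallest deg-1 vertex = 8, p_5 = 2. Add edge {2,8}. Now deg[8]=0, deg[2]=1.
Step 6: smallest deg-1 vertex = 2, p_6 = 6. Add edge {2,6}. Now deg[2]=0, deg[6]=1.
Step 7: smallest deg-1 vertex = 6, p_7 = 5. Add edge {5,6}. Now deg[6]=0, deg[5]=2.
Step 8: smallest deg-1 vertex = 9, p_8 = 5. Add edge {5,9}. Now deg[9]=0, deg[5]=1.
Final: two remaining deg-1 vertices are 5, 10. Add edge {5,10}.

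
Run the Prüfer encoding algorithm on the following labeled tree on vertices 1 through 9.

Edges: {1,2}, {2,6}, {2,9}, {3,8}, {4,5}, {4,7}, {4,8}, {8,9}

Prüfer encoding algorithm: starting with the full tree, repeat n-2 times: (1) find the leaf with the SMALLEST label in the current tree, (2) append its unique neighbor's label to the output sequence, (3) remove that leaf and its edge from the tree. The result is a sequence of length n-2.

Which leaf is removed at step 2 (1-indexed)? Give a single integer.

Step 1: current leaves = {1,3,5,6,7}. Remove leaf 1 (neighbor: 2).
Step 2: current leaves = {3,5,6,7}. Remove leaf 3 (neighbor: 8).

Answer: 3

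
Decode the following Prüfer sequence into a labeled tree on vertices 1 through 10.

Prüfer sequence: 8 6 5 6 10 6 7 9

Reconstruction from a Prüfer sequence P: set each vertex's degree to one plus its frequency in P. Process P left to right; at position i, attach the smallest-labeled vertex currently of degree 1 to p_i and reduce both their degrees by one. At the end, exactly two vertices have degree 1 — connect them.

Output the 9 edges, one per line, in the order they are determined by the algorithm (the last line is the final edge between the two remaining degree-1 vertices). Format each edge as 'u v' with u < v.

Answer: 1 8
2 6
3 5
4 6
5 10
6 8
6 7
7 9
9 10

Derivation:
Initial degrees: {1:1, 2:1, 3:1, 4:1, 5:2, 6:4, 7:2, 8:2, 9:2, 10:2}
Step 1: smallest deg-1 vertex = 1, p_1 = 8. Add edge {1,8}. Now deg[1]=0, deg[8]=1.
Step 2: smallest deg-1 vertex = 2, p_2 = 6. Add edge {2,6}. Now deg[2]=0, deg[6]=3.
Step 3: smallest deg-1 vertex = 3, p_3 = 5. Add edge {3,5}. Now deg[3]=0, deg[5]=1.
Step 4: smallest deg-1 vertex = 4, p_4 = 6. Add edge {4,6}. Now deg[4]=0, deg[6]=2.
Step 5: smallest deg-1 vertex = 5, p_5 = 10. Add edge {5,10}. Now deg[5]=0, deg[10]=1.
Step 6: smallest deg-1 vertex = 8, p_6 = 6. Add edge {6,8}. Now deg[8]=0, deg[6]=1.
Step 7: smallest deg-1 vertex = 6, p_7 = 7. Add edge {6,7}. Now deg[6]=0, deg[7]=1.
Step 8: smallest deg-1 vertex = 7, p_8 = 9. Add edge {7,9}. Now deg[7]=0, deg[9]=1.
Final: two remaining deg-1 vertices are 9, 10. Add edge {9,10}.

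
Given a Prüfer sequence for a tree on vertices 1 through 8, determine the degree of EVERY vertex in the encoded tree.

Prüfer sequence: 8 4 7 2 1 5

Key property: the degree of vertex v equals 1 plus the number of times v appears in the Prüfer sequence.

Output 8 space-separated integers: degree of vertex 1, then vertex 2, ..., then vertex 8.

p_1 = 8: count[8] becomes 1
p_2 = 4: count[4] becomes 1
p_3 = 7: count[7] becomes 1
p_4 = 2: count[2] becomes 1
p_5 = 1: count[1] becomes 1
p_6 = 5: count[5] becomes 1
Degrees (1 + count): deg[1]=1+1=2, deg[2]=1+1=2, deg[3]=1+0=1, deg[4]=1+1=2, deg[5]=1+1=2, deg[6]=1+0=1, deg[7]=1+1=2, deg[8]=1+1=2

Answer: 2 2 1 2 2 1 2 2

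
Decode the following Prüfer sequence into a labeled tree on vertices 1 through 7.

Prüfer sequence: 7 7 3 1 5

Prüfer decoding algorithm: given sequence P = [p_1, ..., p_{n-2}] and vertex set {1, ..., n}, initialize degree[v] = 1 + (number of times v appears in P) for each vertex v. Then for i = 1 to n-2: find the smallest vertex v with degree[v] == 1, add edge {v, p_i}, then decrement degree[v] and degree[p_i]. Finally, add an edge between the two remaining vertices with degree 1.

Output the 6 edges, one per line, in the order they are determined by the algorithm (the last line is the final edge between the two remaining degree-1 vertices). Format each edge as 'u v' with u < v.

Initial degrees: {1:2, 2:1, 3:2, 4:1, 5:2, 6:1, 7:3}
Step 1: smallest deg-1 vertex = 2, p_1 = 7. Add edge {2,7}. Now deg[2]=0, deg[7]=2.
Step 2: smallest deg-1 vertex = 4, p_2 = 7. Add edge {4,7}. Now deg[4]=0, deg[7]=1.
Step 3: smallest deg-1 vertex = 6, p_3 = 3. Add edge {3,6}. Now deg[6]=0, deg[3]=1.
Step 4: smallest deg-1 vertex = 3, p_4 = 1. Add edge {1,3}. Now deg[3]=0, deg[1]=1.
Step 5: smallest deg-1 vertex = 1, p_5 = 5. Add edge {1,5}. Now deg[1]=0, deg[5]=1.
Final: two remaining deg-1 vertices are 5, 7. Add edge {5,7}.

Answer: 2 7
4 7
3 6
1 3
1 5
5 7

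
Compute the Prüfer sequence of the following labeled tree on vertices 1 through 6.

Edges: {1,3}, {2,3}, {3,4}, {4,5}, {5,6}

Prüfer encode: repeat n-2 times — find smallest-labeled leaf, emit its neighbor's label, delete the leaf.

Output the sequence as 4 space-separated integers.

Answer: 3 3 4 5

Derivation:
Step 1: leaves = {1,2,6}. Remove smallest leaf 1, emit neighbor 3.
Step 2: leaves = {2,6}. Remove smallest leaf 2, emit neighbor 3.
Step 3: leaves = {3,6}. Remove smallest leaf 3, emit neighbor 4.
Step 4: leaves = {4,6}. Remove smallest leaf 4, emit neighbor 5.
Done: 2 vertices remain (5, 6). Sequence = [3 3 4 5]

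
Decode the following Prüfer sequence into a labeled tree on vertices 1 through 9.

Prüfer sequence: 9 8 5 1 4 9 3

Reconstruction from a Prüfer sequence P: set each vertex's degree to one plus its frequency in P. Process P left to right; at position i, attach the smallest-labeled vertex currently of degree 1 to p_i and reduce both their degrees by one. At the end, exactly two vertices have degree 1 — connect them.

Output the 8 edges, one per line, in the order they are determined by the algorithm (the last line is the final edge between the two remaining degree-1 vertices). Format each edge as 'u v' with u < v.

Answer: 2 9
6 8
5 7
1 5
1 4
4 9
3 8
3 9

Derivation:
Initial degrees: {1:2, 2:1, 3:2, 4:2, 5:2, 6:1, 7:1, 8:2, 9:3}
Step 1: smallest deg-1 vertex = 2, p_1 = 9. Add edge {2,9}. Now deg[2]=0, deg[9]=2.
Step 2: smallest deg-1 vertex = 6, p_2 = 8. Add edge {6,8}. Now deg[6]=0, deg[8]=1.
Step 3: smallest deg-1 vertex = 7, p_3 = 5. Add edge {5,7}. Now deg[7]=0, deg[5]=1.
Step 4: smallest deg-1 vertex = 5, p_4 = 1. Add edge {1,5}. Now deg[5]=0, deg[1]=1.
Step 5: smallest deg-1 vertex = 1, p_5 = 4. Add edge {1,4}. Now deg[1]=0, deg[4]=1.
Step 6: smallest deg-1 vertex = 4, p_6 = 9. Add edge {4,9}. Now deg[4]=0, deg[9]=1.
Step 7: smallest deg-1 vertex = 8, p_7 = 3. Add edge {3,8}. Now deg[8]=0, deg[3]=1.
Final: two remaining deg-1 vertices are 3, 9. Add edge {3,9}.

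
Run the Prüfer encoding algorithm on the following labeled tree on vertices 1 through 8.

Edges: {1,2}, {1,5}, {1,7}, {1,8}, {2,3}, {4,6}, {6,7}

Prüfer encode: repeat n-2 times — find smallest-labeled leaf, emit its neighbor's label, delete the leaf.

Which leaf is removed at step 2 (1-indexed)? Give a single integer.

Step 1: current leaves = {3,4,5,8}. Remove leaf 3 (neighbor: 2).
Step 2: current leaves = {2,4,5,8}. Remove leaf 2 (neighbor: 1).

Answer: 2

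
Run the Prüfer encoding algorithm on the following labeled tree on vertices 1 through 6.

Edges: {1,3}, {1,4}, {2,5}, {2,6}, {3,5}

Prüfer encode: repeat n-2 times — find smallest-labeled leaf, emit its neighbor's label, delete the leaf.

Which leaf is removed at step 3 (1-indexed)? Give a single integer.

Step 1: current leaves = {4,6}. Remove leaf 4 (neighbor: 1).
Step 2: current leaves = {1,6}. Remove leaf 1 (neighbor: 3).
Step 3: current leaves = {3,6}. Remove leaf 3 (neighbor: 5).

Answer: 3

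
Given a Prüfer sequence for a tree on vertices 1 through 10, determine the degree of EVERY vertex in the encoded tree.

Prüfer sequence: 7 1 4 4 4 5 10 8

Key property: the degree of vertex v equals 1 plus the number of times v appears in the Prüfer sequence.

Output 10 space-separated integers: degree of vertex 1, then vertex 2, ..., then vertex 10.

Answer: 2 1 1 4 2 1 2 2 1 2

Derivation:
p_1 = 7: count[7] becomes 1
p_2 = 1: count[1] becomes 1
p_3 = 4: count[4] becomes 1
p_4 = 4: count[4] becomes 2
p_5 = 4: count[4] becomes 3
p_6 = 5: count[5] becomes 1
p_7 = 10: count[10] becomes 1
p_8 = 8: count[8] becomes 1
Degrees (1 + count): deg[1]=1+1=2, deg[2]=1+0=1, deg[3]=1+0=1, deg[4]=1+3=4, deg[5]=1+1=2, deg[6]=1+0=1, deg[7]=1+1=2, deg[8]=1+1=2, deg[9]=1+0=1, deg[10]=1+1=2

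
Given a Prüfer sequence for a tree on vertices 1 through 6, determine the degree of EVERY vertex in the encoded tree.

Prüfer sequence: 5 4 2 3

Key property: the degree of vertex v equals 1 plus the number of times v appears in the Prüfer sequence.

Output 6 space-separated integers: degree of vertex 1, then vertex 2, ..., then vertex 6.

Answer: 1 2 2 2 2 1

Derivation:
p_1 = 5: count[5] becomes 1
p_2 = 4: count[4] becomes 1
p_3 = 2: count[2] becomes 1
p_4 = 3: count[3] becomes 1
Degrees (1 + count): deg[1]=1+0=1, deg[2]=1+1=2, deg[3]=1+1=2, deg[4]=1+1=2, deg[5]=1+1=2, deg[6]=1+0=1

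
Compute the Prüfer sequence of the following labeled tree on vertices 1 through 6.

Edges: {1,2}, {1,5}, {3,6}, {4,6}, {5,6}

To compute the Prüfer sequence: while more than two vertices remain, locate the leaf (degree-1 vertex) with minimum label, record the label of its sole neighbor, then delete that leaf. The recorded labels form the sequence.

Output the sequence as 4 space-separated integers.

Step 1: leaves = {2,3,4}. Remove smallest leaf 2, emit neighbor 1.
Step 2: leaves = {1,3,4}. Remove smallest leaf 1, emit neighbor 5.
Step 3: leaves = {3,4,5}. Remove smallest leaf 3, emit neighbor 6.
Step 4: leaves = {4,5}. Remove smallest leaf 4, emit neighbor 6.
Done: 2 vertices remain (5, 6). Sequence = [1 5 6 6]

Answer: 1 5 6 6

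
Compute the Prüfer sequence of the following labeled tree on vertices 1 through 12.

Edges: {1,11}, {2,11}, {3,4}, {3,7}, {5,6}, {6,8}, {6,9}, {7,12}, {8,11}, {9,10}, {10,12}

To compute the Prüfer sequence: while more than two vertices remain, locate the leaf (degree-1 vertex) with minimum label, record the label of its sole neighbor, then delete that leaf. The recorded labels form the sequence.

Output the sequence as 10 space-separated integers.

Step 1: leaves = {1,2,4,5}. Remove smallest leaf 1, emit neighbor 11.
Step 2: leaves = {2,4,5}. Remove smallest leaf 2, emit neighbor 11.
Step 3: leaves = {4,5,11}. Remove smallest leaf 4, emit neighbor 3.
Step 4: leaves = {3,5,11}. Remove smallest leaf 3, emit neighbor 7.
Step 5: leaves = {5,7,11}. Remove smallest leaf 5, emit neighbor 6.
Step 6: leaves = {7,11}. Remove smallest leaf 7, emit neighbor 12.
Step 7: leaves = {11,12}. Remove smallest leaf 11, emit neighbor 8.
Step 8: leaves = {8,12}. Remove smallest leaf 8, emit neighbor 6.
Step 9: leaves = {6,12}. Remove smallest leaf 6, emit neighbor 9.
Step 10: leaves = {9,12}. Remove smallest leaf 9, emit neighbor 10.
Done: 2 vertices remain (10, 12). Sequence = [11 11 3 7 6 12 8 6 9 10]

Answer: 11 11 3 7 6 12 8 6 9 10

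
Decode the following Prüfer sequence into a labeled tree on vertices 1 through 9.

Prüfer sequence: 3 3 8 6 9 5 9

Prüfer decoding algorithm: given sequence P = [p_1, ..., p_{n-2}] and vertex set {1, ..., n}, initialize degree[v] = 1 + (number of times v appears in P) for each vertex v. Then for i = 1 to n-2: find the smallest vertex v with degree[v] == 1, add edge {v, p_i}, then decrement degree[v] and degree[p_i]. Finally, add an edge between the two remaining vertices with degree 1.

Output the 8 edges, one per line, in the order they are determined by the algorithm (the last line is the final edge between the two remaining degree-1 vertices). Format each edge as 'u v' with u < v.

Answer: 1 3
2 3
3 8
4 6
6 9
5 7
5 9
8 9

Derivation:
Initial degrees: {1:1, 2:1, 3:3, 4:1, 5:2, 6:2, 7:1, 8:2, 9:3}
Step 1: smallest deg-1 vertex = 1, p_1 = 3. Add edge {1,3}. Now deg[1]=0, deg[3]=2.
Step 2: smallest deg-1 vertex = 2, p_2 = 3. Add edge {2,3}. Now deg[2]=0, deg[3]=1.
Step 3: smallest deg-1 vertex = 3, p_3 = 8. Add edge {3,8}. Now deg[3]=0, deg[8]=1.
Step 4: smallest deg-1 vertex = 4, p_4 = 6. Add edge {4,6}. Now deg[4]=0, deg[6]=1.
Step 5: smallest deg-1 vertex = 6, p_5 = 9. Add edge {6,9}. Now deg[6]=0, deg[9]=2.
Step 6: smallest deg-1 vertex = 7, p_6 = 5. Add edge {5,7}. Now deg[7]=0, deg[5]=1.
Step 7: smallest deg-1 vertex = 5, p_7 = 9. Add edge {5,9}. Now deg[5]=0, deg[9]=1.
Final: two remaining deg-1 vertices are 8, 9. Add edge {8,9}.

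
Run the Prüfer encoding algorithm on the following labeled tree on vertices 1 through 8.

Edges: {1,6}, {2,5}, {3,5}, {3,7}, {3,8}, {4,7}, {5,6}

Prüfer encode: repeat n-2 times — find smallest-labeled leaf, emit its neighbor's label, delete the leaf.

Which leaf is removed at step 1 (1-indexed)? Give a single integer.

Answer: 1

Derivation:
Step 1: current leaves = {1,2,4,8}. Remove leaf 1 (neighbor: 6).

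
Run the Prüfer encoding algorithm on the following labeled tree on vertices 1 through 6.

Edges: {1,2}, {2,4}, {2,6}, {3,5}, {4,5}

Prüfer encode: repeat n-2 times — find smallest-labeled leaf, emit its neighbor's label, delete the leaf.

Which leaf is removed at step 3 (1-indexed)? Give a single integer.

Answer: 5

Derivation:
Step 1: current leaves = {1,3,6}. Remove leaf 1 (neighbor: 2).
Step 2: current leaves = {3,6}. Remove leaf 3 (neighbor: 5).
Step 3: current leaves = {5,6}. Remove leaf 5 (neighbor: 4).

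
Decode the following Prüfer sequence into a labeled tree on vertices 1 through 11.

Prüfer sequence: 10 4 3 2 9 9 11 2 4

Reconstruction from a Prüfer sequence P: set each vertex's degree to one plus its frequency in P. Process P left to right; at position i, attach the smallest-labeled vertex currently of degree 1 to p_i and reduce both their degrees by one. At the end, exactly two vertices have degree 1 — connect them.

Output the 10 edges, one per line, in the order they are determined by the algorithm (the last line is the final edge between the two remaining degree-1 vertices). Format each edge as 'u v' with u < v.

Answer: 1 10
4 5
3 6
2 3
7 9
8 9
9 11
2 10
2 4
4 11

Derivation:
Initial degrees: {1:1, 2:3, 3:2, 4:3, 5:1, 6:1, 7:1, 8:1, 9:3, 10:2, 11:2}
Step 1: smallest deg-1 vertex = 1, p_1 = 10. Add edge {1,10}. Now deg[1]=0, deg[10]=1.
Step 2: smallest deg-1 vertex = 5, p_2 = 4. Add edge {4,5}. Now deg[5]=0, deg[4]=2.
Step 3: smallest deg-1 vertex = 6, p_3 = 3. Add edge {3,6}. Now deg[6]=0, deg[3]=1.
Step 4: smallest deg-1 vertex = 3, p_4 = 2. Add edge {2,3}. Now deg[3]=0, deg[2]=2.
Step 5: smallest deg-1 vertex = 7, p_5 = 9. Add edge {7,9}. Now deg[7]=0, deg[9]=2.
Step 6: smallest deg-1 vertex = 8, p_6 = 9. Add edge {8,9}. Now deg[8]=0, deg[9]=1.
Step 7: smallest deg-1 vertex = 9, p_7 = 11. Add edge {9,11}. Now deg[9]=0, deg[11]=1.
Step 8: smallest deg-1 vertex = 10, p_8 = 2. Add edge {2,10}. Now deg[10]=0, deg[2]=1.
Step 9: smallest deg-1 vertex = 2, p_9 = 4. Add edge {2,4}. Now deg[2]=0, deg[4]=1.
Final: two remaining deg-1 vertices are 4, 11. Add edge {4,11}.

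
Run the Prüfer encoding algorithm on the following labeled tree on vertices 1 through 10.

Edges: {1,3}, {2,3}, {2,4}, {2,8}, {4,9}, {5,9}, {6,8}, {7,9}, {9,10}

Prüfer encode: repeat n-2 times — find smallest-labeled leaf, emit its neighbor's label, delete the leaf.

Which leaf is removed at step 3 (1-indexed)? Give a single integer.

Answer: 5

Derivation:
Step 1: current leaves = {1,5,6,7,10}. Remove leaf 1 (neighbor: 3).
Step 2: current leaves = {3,5,6,7,10}. Remove leaf 3 (neighbor: 2).
Step 3: current leaves = {5,6,7,10}. Remove leaf 5 (neighbor: 9).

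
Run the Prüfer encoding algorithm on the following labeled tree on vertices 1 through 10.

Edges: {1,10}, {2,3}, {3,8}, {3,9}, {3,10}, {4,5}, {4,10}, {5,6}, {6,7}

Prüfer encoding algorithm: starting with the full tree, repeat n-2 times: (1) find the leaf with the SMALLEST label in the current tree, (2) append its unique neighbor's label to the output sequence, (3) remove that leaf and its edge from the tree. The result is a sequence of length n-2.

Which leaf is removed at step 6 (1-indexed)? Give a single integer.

Step 1: current leaves = {1,2,7,8,9}. Remove leaf 1 (neighbor: 10).
Step 2: current leaves = {2,7,8,9}. Remove leaf 2 (neighbor: 3).
Step 3: current leaves = {7,8,9}. Remove leaf 7 (neighbor: 6).
Step 4: current leaves = {6,8,9}. Remove leaf 6 (neighbor: 5).
Step 5: current leaves = {5,8,9}. Remove leaf 5 (neighbor: 4).
Step 6: current leaves = {4,8,9}. Remove leaf 4 (neighbor: 10).

Answer: 4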